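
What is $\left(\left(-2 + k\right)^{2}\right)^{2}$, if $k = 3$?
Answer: $1$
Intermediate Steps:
$\left(\left(-2 + k\right)^{2}\right)^{2} = \left(\left(-2 + 3\right)^{2}\right)^{2} = \left(1^{2}\right)^{2} = 1^{2} = 1$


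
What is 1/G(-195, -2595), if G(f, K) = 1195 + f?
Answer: 1/1000 ≈ 0.0010000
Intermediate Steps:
1/G(-195, -2595) = 1/(1195 - 195) = 1/1000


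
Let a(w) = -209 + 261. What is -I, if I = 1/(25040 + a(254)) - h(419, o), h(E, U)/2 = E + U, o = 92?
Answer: 25644023/25092 ≈ 1022.0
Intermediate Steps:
a(w) = 52
h(E, U) = 2*E + 2*U (h(E, U) = 2*(E + U) = 2*E + 2*U)
I = -25644023/25092 (I = 1/(25040 + 52) - (2*419 + 2*92) = 1/25092 - (838 + 184) = 1/25092 - 1*1022 = 1/25092 - 1022 = -25644023/25092 ≈ -1022.0)
-I = -1*(-25644023/25092) = 25644023/25092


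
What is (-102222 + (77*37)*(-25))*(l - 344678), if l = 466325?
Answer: -21099307209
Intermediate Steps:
(-102222 + (77*37)*(-25))*(l - 344678) = (-102222 + (77*37)*(-25))*(466325 - 344678) = (-102222 + 2849*(-25))*121647 = (-102222 - 71225)*121647 = -173447*121647 = -21099307209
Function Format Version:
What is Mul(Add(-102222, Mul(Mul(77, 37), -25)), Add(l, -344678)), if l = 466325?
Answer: -21099307209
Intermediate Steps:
Mul(Add(-102222, Mul(Mul(77, 37), -25)), Add(l, -344678)) = Mul(Add(-102222, Mul(Mul(77, 37), -25)), Add(466325, -344678)) = Mul(Add(-102222, Mul(2849, -25)), 121647) = Mul(Add(-102222, -71225), 121647) = Mul(-173447, 121647) = -21099307209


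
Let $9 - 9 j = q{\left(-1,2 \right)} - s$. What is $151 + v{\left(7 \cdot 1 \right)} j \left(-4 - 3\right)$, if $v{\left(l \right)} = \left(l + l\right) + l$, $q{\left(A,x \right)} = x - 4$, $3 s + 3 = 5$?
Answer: $- \frac{356}{9} \approx -39.556$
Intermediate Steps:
$s = \frac{2}{3}$ ($s = -1 + \frac{1}{3} \cdot 5 = -1 + \frac{5}{3} = \frac{2}{3} \approx 0.66667$)
$q{\left(A,x \right)} = -4 + x$
$v{\left(l \right)} = 3 l$ ($v{\left(l \right)} = 2 l + l = 3 l$)
$j = \frac{35}{27}$ ($j = 1 - \frac{\left(-4 + 2\right) - \frac{2}{3}}{9} = 1 - \frac{-2 - \frac{2}{3}}{9} = 1 - - \frac{8}{27} = 1 + \frac{8}{27} = \frac{35}{27} \approx 1.2963$)
$151 + v{\left(7 \cdot 1 \right)} j \left(-4 - 3\right) = 151 + 3 \cdot 7 \cdot 1 \frac{35 \left(-4 - 3\right)}{27} = 151 + 3 \cdot 7 \cdot \frac{35}{27} \left(-7\right) = 151 + 21 \left(- \frac{245}{27}\right) = 151 - \frac{1715}{9} = - \frac{356}{9}$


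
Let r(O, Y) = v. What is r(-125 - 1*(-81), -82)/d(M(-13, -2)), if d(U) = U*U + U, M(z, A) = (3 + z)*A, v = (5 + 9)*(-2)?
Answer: -1/15 ≈ -0.066667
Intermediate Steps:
v = -28 (v = 14*(-2) = -28)
r(O, Y) = -28
M(z, A) = A*(3 + z)
d(U) = U + U**2 (d(U) = U**2 + U = U + U**2)
r(-125 - 1*(-81), -82)/d(M(-13, -2)) = -28*(-1/(2*(1 - 2*(3 - 13))*(3 - 13))) = -28*1/(20*(1 - 2*(-10))) = -28*1/(20*(1 + 20)) = -28/(20*21) = -28/420 = -28*1/420 = -1/15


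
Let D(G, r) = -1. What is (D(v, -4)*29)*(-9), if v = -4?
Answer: 261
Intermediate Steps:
(D(v, -4)*29)*(-9) = -1*29*(-9) = -29*(-9) = 261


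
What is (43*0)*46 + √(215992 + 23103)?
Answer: √239095 ≈ 488.97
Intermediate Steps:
(43*0)*46 + √(215992 + 23103) = 0*46 + √239095 = 0 + √239095 = √239095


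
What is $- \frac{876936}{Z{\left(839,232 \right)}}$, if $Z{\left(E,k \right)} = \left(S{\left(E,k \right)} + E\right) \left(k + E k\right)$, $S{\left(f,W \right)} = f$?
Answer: $- \frac{36539}{13625360} \approx -0.0026817$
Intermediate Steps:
$Z{\left(E,k \right)} = 2 E \left(k + E k\right)$ ($Z{\left(E,k \right)} = \left(E + E\right) \left(k + E k\right) = 2 E \left(k + E k\right)$)
$- \frac{876936}{Z{\left(839,232 \right)}} = - \frac{876936}{2 \cdot 839 \cdot 232 \left(1 + 839\right)} = - \frac{876936}{2 \cdot 839 \cdot 232 \cdot 840} = - \frac{876936}{327008640} = \left(-876936\right) \frac{1}{327008640} = - \frac{36539}{13625360}$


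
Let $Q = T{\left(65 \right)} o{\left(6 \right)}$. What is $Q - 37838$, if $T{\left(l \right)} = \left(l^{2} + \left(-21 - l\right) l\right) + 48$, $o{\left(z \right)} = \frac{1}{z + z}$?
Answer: $- \frac{151791}{4} \approx -37948.0$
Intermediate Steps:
$o{\left(z \right)} = \frac{1}{2 z}$
$T{\left(l \right)} = 48 + l^{2} + l \left(-21 - l\right)$ ($T{\left(l \right)} = \left(l^{2} + l \left(-21 - l\right)\right) + 48 = 48 + l^{2} + l \left(-21 - l\right)$)
$Q = - \frac{439}{4}$ ($Q = \left(48 - 1365\right) \frac{1}{2 \cdot 6} = \left(48 - 1365\right) \frac{1}{2} \cdot \frac{1}{6} = \left(-1317\right) \frac{1}{12} = - \frac{439}{4} \approx -109.75$)
$Q - 37838 = - \frac{439}{4} - 37838 = - \frac{151791}{4}$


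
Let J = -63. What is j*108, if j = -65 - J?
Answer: -216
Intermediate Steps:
j = -2 (j = -65 - 1*(-63) = -65 + 63 = -2)
j*108 = -2*108 = -216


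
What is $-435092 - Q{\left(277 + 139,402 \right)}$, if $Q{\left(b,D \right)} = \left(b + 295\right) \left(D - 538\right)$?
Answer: $-338396$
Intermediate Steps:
$Q{\left(b,D \right)} = \left(-538 + D\right) \left(295 + b\right)$ ($Q{\left(b,D \right)} = \left(295 + b\right) \left(-538 + D\right) = \left(-538 + D\right) \left(295 + b\right)$)
$-435092 - Q{\left(277 + 139,402 \right)} = -435092 - \left(-158710 - 538 \left(277 + 139\right) + 295 \cdot 402 + 402 \left(277 + 139\right)\right) = -435092 - \left(-158710 - 223808 + 118590 + 402 \cdot 416\right) = -435092 - \left(-158710 - 223808 + 118590 + 167232\right) = -435092 - -96696 = -435092 + 96696 = -338396$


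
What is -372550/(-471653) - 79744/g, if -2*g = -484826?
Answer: 52699466318/114334818689 ≈ 0.46092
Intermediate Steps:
g = 242413 (g = -½*(-484826) = 242413)
-372550/(-471653) - 79744/g = -372550/(-471653) - 79744/242413 = -372550*(-1/471653) - 79744*1/242413 = 372550/471653 - 79744/242413 = 52699466318/114334818689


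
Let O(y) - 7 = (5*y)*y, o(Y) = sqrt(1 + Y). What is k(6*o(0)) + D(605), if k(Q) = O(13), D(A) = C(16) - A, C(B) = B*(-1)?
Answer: 231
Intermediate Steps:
C(B) = -B
D(A) = -16 - A (D(A) = -1*16 - A = -16 - A)
O(y) = 7 + 5*y**2 (O(y) = 7 + (5*y)*y = 7 + 5*y**2)
k(Q) = 852 (k(Q) = 7 + 5*13**2 = 7 + 5*169 = 7 + 845 = 852)
k(6*o(0)) + D(605) = 852 + (-16 - 1*605) = 852 + (-16 - 605) = 852 - 621 = 231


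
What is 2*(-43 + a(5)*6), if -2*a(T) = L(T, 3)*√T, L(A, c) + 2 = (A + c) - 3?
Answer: -86 - 18*√5 ≈ -126.25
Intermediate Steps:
L(A, c) = -5 + A + c (L(A, c) = -2 + ((A + c) - 3) = -2 + (-3 + A + c) = -5 + A + c)
a(T) = -√T*(-2 + T)/2 (a(T) = -(-5 + T + 3)*√T/2 = -(-2 + T)*√T/2 = -√T*(-2 + T)/2)
2*(-43 + a(5)*6) = 2*(-43 + (√5*(2 - 1*5)/2)*6) = 2*(-43 + (√5*(2 - 5)/2)*6) = 2*(-43 + ((½)*√5*(-3))*6) = 2*(-43 - 3*√5/2*6) = 2*(-43 - 9*√5) = -86 - 18*√5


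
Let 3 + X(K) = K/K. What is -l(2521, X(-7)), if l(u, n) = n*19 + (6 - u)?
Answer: 2553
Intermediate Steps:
X(K) = -2 (X(K) = -3 + K/K = -3 + 1 = -2)
l(u, n) = 6 - u + 19*n (l(u, n) = 19*n + (6 - u) = 6 - u + 19*n)
-l(2521, X(-7)) = -(6 - 1*2521 + 19*(-2)) = -(6 - 2521 - 38) = -1*(-2553) = 2553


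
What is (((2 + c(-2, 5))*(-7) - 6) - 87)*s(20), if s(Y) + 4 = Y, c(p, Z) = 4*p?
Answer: -816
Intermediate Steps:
s(Y) = -4 + Y
(((2 + c(-2, 5))*(-7) - 6) - 87)*s(20) = (((2 + 4*(-2))*(-7) - 6) - 87)*(-4 + 20) = (((2 - 8)*(-7) - 6) - 87)*16 = ((-6*(-7) - 6) - 87)*16 = ((42 - 6) - 87)*16 = (36 - 87)*16 = -51*16 = -816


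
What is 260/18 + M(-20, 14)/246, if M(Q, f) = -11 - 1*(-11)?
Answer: 130/9 ≈ 14.444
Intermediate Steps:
M(Q, f) = 0 (M(Q, f) = -11 + 11 = 0)
260/18 + M(-20, 14)/246 = 260/18 + 0/246 = 260*(1/18) + 0*(1/246) = 130/9 + 0 = 130/9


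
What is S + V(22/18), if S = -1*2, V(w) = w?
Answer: -7/9 ≈ -0.77778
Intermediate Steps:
S = -2
S + V(22/18) = -2 + 22/18 = -2 + 22*(1/18) = -2 + 11/9 = -7/9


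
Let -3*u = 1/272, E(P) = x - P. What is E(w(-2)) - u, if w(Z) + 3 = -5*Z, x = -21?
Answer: -22847/816 ≈ -27.999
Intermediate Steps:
w(Z) = -3 - 5*Z
E(P) = -21 - P
u = -1/816 (u = -⅓/272 = -⅓*1/272 = -1/816 ≈ -0.0012255)
E(w(-2)) - u = (-21 - (-3 - 5*(-2))) - 1*(-1/816) = (-21 - (-3 + 10)) + 1/816 = (-21 - 1*7) + 1/816 = (-21 - 7) + 1/816 = -28 + 1/816 = -22847/816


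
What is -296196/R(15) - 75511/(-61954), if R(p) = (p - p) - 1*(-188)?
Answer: -4584082729/2911838 ≈ -1574.3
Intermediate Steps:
R(p) = 188 (R(p) = 0 + 188 = 188)
-296196/R(15) - 75511/(-61954) = -296196/188 - 75511/(-61954) = -296196*1/188 - 75511*(-1/61954) = -74049/47 + 75511/61954 = -4584082729/2911838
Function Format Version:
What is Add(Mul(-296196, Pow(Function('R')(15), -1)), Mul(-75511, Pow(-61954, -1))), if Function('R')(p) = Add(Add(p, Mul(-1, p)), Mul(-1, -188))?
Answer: Rational(-4584082729, 2911838) ≈ -1574.3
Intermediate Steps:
Function('R')(p) = 188 (Function('R')(p) = Add(0, 188) = 188)
Add(Mul(-296196, Pow(Function('R')(15), -1)), Mul(-75511, Pow(-61954, -1))) = Add(Mul(-296196, Pow(188, -1)), Mul(-75511, Pow(-61954, -1))) = Add(Mul(-296196, Rational(1, 188)), Mul(-75511, Rational(-1, 61954))) = Add(Rational(-74049, 47), Rational(75511, 61954)) = Rational(-4584082729, 2911838)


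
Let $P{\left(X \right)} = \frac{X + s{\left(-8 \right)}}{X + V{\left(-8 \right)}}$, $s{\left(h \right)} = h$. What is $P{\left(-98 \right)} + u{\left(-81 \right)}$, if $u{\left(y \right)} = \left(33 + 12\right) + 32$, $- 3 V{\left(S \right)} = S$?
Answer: $\frac{11170}{143} \approx 78.112$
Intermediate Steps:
$V{\left(S \right)} = - \frac{S}{3}$
$u{\left(y \right)} = 77$ ($u{\left(y \right)} = 45 + 32 = 77$)
$P{\left(X \right)} = \frac{-8 + X}{\frac{8}{3} + X}$ ($P{\left(X \right)} = \frac{X - 8}{X - - \frac{8}{3}} = \frac{-8 + X}{X + \frac{8}{3}} = \frac{-8 + X}{\frac{8}{3} + X}$)
$P{\left(-98 \right)} + u{\left(-81 \right)} = \frac{3 \left(-8 - 98\right)}{8 + 3 \left(-98\right)} + 77 = 3 \frac{1}{8 - 294} \left(-106\right) + 77 = 3 \frac{1}{-286} \left(-106\right) + 77 = 3 \left(- \frac{1}{286}\right) \left(-106\right) + 77 = \frac{159}{143} + 77 = \frac{11170}{143}$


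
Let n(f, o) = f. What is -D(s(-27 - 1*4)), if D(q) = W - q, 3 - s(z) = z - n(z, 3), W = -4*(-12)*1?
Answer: -45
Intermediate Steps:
W = 48 (W = 48*1 = 48)
s(z) = 3 (s(z) = 3 - (z - z) = 3 - 1*0 = 3 + 0 = 3)
D(q) = 48 - q
-D(s(-27 - 1*4)) = -(48 - 1*3) = -(48 - 3) = -1*45 = -45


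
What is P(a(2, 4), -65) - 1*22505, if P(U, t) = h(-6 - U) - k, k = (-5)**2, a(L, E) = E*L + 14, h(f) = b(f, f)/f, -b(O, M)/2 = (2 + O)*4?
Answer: -157762/7 ≈ -22537.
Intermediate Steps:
b(O, M) = -16 - 8*O (b(O, M) = -2*(2 + O)*4 = -2*(8 + 4*O) = -16 - 8*O)
h(f) = (-16 - 8*f)/f
a(L, E) = 14 + E*L
k = 25
P(U, t) = -33 - 16/(-6 - U) (P(U, t) = (-8 - 16/(-6 - U)) - 1*25 = (-8 - 16/(-6 - U)) - 25 = -33 - 16/(-6 - U))
P(a(2, 4), -65) - 1*22505 = (-182 - 33*(14 + 4*2))/(6 + (14 + 4*2)) - 1*22505 = (-182 - 33*(14 + 8))/(6 + (14 + 8)) - 22505 = (-182 - 33*22)/(6 + 22) - 22505 = (-182 - 726)/28 - 22505 = (1/28)*(-908) - 22505 = -227/7 - 22505 = -157762/7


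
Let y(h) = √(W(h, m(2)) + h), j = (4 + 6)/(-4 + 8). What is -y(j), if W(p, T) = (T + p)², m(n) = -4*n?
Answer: -√131/2 ≈ -5.7228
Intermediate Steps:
j = 5/2 (j = 10/4 = 10*(¼) = 5/2 ≈ 2.5000)
y(h) = √(h + (-8 + h)²) (y(h) = √((-4*2 + h)² + h) = √((-8 + h)² + h) = √(h + (-8 + h)²))
-y(j) = -√(5/2 + (-8 + 5/2)²) = -√(5/2 + (-11/2)²) = -√(5/2 + 121/4) = -√(131/4) = -√131/2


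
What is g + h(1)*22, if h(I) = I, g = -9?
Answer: 13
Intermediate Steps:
g + h(1)*22 = -9 + 1*22 = -9 + 22 = 13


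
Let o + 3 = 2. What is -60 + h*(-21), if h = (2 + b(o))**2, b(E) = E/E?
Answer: -249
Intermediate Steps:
o = -1 (o = -3 + 2 = -1)
b(E) = 1
h = 9 (h = (2 + 1)**2 = 3**2 = 9)
-60 + h*(-21) = -60 + 9*(-21) = -60 - 189 = -249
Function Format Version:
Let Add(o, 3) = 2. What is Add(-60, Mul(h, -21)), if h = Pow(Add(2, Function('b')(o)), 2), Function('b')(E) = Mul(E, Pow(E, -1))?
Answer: -249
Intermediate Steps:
o = -1 (o = Add(-3, 2) = -1)
Function('b')(E) = 1
h = 9 (h = Pow(Add(2, 1), 2) = Pow(3, 2) = 9)
Add(-60, Mul(h, -21)) = Add(-60, Mul(9, -21)) = Add(-60, -189) = -249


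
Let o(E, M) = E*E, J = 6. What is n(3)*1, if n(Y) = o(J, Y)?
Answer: 36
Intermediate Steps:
o(E, M) = E**2
n(Y) = 36 (n(Y) = 6**2 = 36)
n(3)*1 = 36*1 = 36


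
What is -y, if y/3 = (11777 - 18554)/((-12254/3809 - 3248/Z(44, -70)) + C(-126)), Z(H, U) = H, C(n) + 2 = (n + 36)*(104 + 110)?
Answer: -851848569/810286240 ≈ -1.0513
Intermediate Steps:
C(n) = 7702 + 214*n (C(n) = -2 + (n + 36)*(104 + 110) = -2 + (36 + n)*214 = -2 + (7704 + 214*n) = 7702 + 214*n)
y = 851848569/810286240 (y = 3*((11777 - 18554)/((-12254/3809 - 3248/44) + (7702 + 214*(-126)))) = 3*(-6777/((-12254*1/3809 - 3248*1/44) + (7702 - 26964))) = 3*(-6777/((-12254/3809 - 812/11) - 19262)) = 3*(-6777/(-3227702/41899 - 19262)) = 3*(-6777/(-810286240/41899)) = 3*(-6777*(-41899/810286240)) = 3*(283949523/810286240) = 851848569/810286240 ≈ 1.0513)
-y = -1*851848569/810286240 = -851848569/810286240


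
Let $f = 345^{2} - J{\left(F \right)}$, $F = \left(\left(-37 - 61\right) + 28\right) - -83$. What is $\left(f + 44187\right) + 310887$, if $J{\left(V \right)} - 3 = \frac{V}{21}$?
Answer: $\frac{9956003}{21} \approx 4.741 \cdot 10^{5}$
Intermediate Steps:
$F = 13$ ($F = \left(-98 + 28\right) + 83 = -70 + 83 = 13$)
$J{\left(V \right)} = 3 + \frac{V}{21}$
$f = \frac{2499449}{21}$ ($f = 345^{2} - \left(3 + \frac{1}{21} \cdot 13\right) = 119025 - \left(3 + \frac{13}{21}\right) = 119025 - \frac{76}{21} = \frac{2499449}{21} \approx 1.1902 \cdot 10^{5}$)
$\left(f + 44187\right) + 310887 = \left(\frac{2499449}{21} + 44187\right) + 310887 = \frac{3427376}{21} + 310887 = \frac{9956003}{21}$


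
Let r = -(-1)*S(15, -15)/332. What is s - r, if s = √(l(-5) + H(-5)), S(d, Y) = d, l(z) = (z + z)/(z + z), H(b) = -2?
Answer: -15/332 + I ≈ -0.045181 + 1.0*I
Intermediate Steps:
l(z) = 1 (l(z) = (2*z)/((2*z)) = (2*z)*(1/(2*z)) = 1)
s = I (s = √(1 - 2) = √(-1) = I ≈ 1.0*I)
r = 15/332 (r = -(-1)*15/332 = -1*(-15/332) = 15/332 ≈ 0.045181)
s - r = I - 1*15/332 = I - 15/332 = -15/332 + I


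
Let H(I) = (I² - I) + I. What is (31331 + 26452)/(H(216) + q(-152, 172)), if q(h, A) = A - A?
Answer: 19261/15552 ≈ 1.2385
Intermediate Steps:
H(I) = I²
q(h, A) = 0
(31331 + 26452)/(H(216) + q(-152, 172)) = (31331 + 26452)/(216² + 0) = 57783/(46656 + 0) = 57783/46656 = 57783*(1/46656) = 19261/15552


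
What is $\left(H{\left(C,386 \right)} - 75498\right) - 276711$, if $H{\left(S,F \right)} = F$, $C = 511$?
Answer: $-351823$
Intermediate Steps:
$\left(H{\left(C,386 \right)} - 75498\right) - 276711 = \left(386 - 75498\right) - 276711 = -75112 - 276711 = -351823$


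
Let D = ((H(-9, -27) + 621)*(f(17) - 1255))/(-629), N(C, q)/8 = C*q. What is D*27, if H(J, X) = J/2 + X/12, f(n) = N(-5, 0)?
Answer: 83255445/2516 ≈ 33090.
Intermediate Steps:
N(C, q) = 8*C*q (N(C, q) = 8*(C*q) = 8*C*q)
f(n) = 0 (f(n) = 8*(-5)*0 = 0)
H(J, X) = J/2 + X/12 (H(J, X) = J*(½) + X*(1/12) = J/2 + X/12)
D = 3083535/2516 (D = ((((½)*(-9) + (1/12)*(-27)) + 621)*(0 - 1255))/(-629) = (((-9/2 - 9/4) + 621)*(-1255))*(-1/629) = ((-27/4 + 621)*(-1255))*(-1/629) = ((2457/4)*(-1255))*(-1/629) = -3083535/4*(-1/629) = 3083535/2516 ≈ 1225.6)
D*27 = (3083535/2516)*27 = 83255445/2516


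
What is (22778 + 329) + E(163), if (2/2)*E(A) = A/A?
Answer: 23108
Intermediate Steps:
E(A) = 1 (E(A) = A/A = 1)
(22778 + 329) + E(163) = (22778 + 329) + 1 = 23107 + 1 = 23108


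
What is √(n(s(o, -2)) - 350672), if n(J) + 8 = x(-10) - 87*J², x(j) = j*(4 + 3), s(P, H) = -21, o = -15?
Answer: I*√389117 ≈ 623.79*I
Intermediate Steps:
x(j) = 7*j (x(j) = j*7 = 7*j)
n(J) = -78 - 87*J² (n(J) = -8 + (7*(-10) - 87*J²) = -8 + (-70 - 87*J²) = -78 - 87*J²)
√(n(s(o, -2)) - 350672) = √((-78 - 87*(-21)²) - 350672) = √((-78 - 87*441) - 350672) = √((-78 - 38367) - 350672) = √(-38445 - 350672) = √(-389117) = I*√389117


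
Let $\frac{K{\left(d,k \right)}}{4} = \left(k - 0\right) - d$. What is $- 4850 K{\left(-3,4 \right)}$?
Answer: $-135800$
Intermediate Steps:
$K{\left(d,k \right)} = - 4 d + 4 k$ ($K{\left(d,k \right)} = 4 \left(\left(k - 0\right) - d\right) = 4 \left(\left(k + 0\right) - d\right) = 4 \left(k - d\right) = - 4 d + 4 k$)
$- 4850 K{\left(-3,4 \right)} = - 4850 \left(\left(-4\right) \left(-3\right) + 4 \cdot 4\right) = - 4850 \left(12 + 16\right) = \left(-4850\right) 28 = -135800$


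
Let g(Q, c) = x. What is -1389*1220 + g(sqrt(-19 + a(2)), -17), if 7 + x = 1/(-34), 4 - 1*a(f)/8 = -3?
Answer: -57615959/34 ≈ -1.6946e+6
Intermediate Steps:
a(f) = 56 (a(f) = 32 - 8*(-3) = 32 + 24 = 56)
x = -239/34 (x = -7 + 1/(-34) = -7 - 1/34 = -239/34 ≈ -7.0294)
g(Q, c) = -239/34
-1389*1220 + g(sqrt(-19 + a(2)), -17) = -1389*1220 - 239/34 = -1694580 - 239/34 = -57615959/34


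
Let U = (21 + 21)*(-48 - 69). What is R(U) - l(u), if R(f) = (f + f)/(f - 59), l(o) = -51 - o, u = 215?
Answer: 1332646/4973 ≈ 267.98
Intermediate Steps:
U = -4914 (U = 42*(-117) = -4914)
R(f) = 2*f/(-59 + f) (R(f) = (2*f)/(-59 + f) = 2*f/(-59 + f))
R(U) - l(u) = 2*(-4914)/(-59 - 4914) - (-51 - 1*215) = 2*(-4914)/(-4973) - (-51 - 215) = 2*(-4914)*(-1/4973) - 1*(-266) = 9828/4973 + 266 = 1332646/4973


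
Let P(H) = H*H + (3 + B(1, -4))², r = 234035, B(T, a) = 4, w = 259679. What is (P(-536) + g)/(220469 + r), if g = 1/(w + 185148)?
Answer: 31954703579/50543912702 ≈ 0.63222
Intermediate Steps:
g = 1/444827 (g = 1/(259679 + 185148) = 1/444827 ≈ 2.2481e-6)
P(H) = 49 + H² (P(H) = H*H + (3 + 4)² = H² + 7² = H² + 49 = 49 + H²)
(P(-536) + g)/(220469 + r) = ((49 + (-536)²) + 1/444827)/(220469 + 234035) = ((49 + 287296) + 1/444827)/454504 = (287345 + 1/444827)*(1/454504) = (127818814316/444827)*(1/454504) = 31954703579/50543912702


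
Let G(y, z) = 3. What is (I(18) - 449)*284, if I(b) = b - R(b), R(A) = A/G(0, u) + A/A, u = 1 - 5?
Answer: -124392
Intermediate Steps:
u = -4
R(A) = 1 + A/3 (R(A) = A/3 + A/A = A*(1/3) + 1 = A/3 + 1 = 1 + A/3)
I(b) = -1 + 2*b/3 (I(b) = b - (1 + b/3) = b + (-1 - b/3) = -1 + 2*b/3)
(I(18) - 449)*284 = ((-1 + (2/3)*18) - 449)*284 = ((-1 + 12) - 449)*284 = (11 - 449)*284 = -438*284 = -124392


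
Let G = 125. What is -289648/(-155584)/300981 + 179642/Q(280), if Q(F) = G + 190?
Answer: 175255098991031/307307620620 ≈ 570.29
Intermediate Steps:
Q(F) = 315 (Q(F) = 125 + 190 = 315)
-289648/(-155584)/300981 + 179642/Q(280) = -289648/(-155584)/300981 + 179642/315 = -289648*(-1/155584)*(1/300981) + 179642*(1/315) = (18103/9724)*(1/300981) + 179642/315 = 18103/2926739244 + 179642/315 = 175255098991031/307307620620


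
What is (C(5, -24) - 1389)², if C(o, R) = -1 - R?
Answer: 1865956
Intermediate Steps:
(C(5, -24) - 1389)² = ((-1 - 1*(-24)) - 1389)² = ((-1 + 24) - 1389)² = (23 - 1389)² = (-1366)² = 1865956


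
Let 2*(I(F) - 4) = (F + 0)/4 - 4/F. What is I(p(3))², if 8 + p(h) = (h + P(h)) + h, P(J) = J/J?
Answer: 2209/64 ≈ 34.516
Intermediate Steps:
P(J) = 1
p(h) = -7 + 2*h (p(h) = -8 + ((h + 1) + h) = -8 + ((1 + h) + h) = -8 + (1 + 2*h) = -7 + 2*h)
I(F) = 4 - 2/F + F/8 (I(F) = 4 + ((F + 0)/4 - 4/F)/2 = 4 + (F*(¼) - 4/F)/2 = 4 + (F/4 - 4/F)/2 = 4 + (-4/F + F/4)/2 = 4 + (-2/F + F/8) = 4 - 2/F + F/8)
I(p(3))² = (4 - 2/(-7 + 2*3) + (-7 + 2*3)/8)² = (4 - 2/(-7 + 6) + (-7 + 6)/8)² = (4 - 2/(-1) + (⅛)*(-1))² = (4 - 2*(-1) - ⅛)² = (4 + 2 - ⅛)² = (47/8)² = 2209/64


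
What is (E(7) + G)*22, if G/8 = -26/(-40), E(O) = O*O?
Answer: 5962/5 ≈ 1192.4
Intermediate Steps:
E(O) = O²
G = 26/5 (G = 8*(-26/(-40)) = 8*(-26*(-1/40)) = 8*(13/20) = 26/5 ≈ 5.2000)
(E(7) + G)*22 = (7² + 26/5)*22 = (49 + 26/5)*22 = (271/5)*22 = 5962/5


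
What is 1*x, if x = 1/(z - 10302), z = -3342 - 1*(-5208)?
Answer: -1/8436 ≈ -0.00011854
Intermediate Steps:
z = 1866 (z = -3342 + 5208 = 1866)
x = -1/8436 (x = 1/(1866 - 10302) = 1/(-8436) = -1/8436 ≈ -0.00011854)
1*x = 1*(-1/8436) = -1/8436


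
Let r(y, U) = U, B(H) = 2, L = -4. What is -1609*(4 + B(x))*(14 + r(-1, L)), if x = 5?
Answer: -96540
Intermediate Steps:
-1609*(4 + B(x))*(14 + r(-1, L)) = -1609*(4 + 2)*(14 - 4) = -9654*10 = -1609*60 = -96540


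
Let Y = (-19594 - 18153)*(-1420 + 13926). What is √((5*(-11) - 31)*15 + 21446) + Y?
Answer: -472063982 + 2*√5039 ≈ -4.7206e+8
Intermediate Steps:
Y = -472063982 (Y = -37747*12506 = -472063982)
√((5*(-11) - 31)*15 + 21446) + Y = √((5*(-11) - 31)*15 + 21446) - 472063982 = √((-55 - 31)*15 + 21446) - 472063982 = √(-86*15 + 21446) - 472063982 = √(-1290 + 21446) - 472063982 = √20156 - 472063982 = 2*√5039 - 472063982 = -472063982 + 2*√5039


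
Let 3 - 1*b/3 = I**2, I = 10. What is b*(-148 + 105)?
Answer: 12513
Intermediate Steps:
b = -291 (b = 9 - 3*10**2 = 9 - 3*100 = 9 - 300 = -291)
b*(-148 + 105) = -291*(-148 + 105) = -291*(-43) = 12513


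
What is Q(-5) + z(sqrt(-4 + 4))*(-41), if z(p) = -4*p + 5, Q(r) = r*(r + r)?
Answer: -155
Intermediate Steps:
Q(r) = 2*r**2 (Q(r) = r*(2*r) = 2*r**2)
z(p) = 5 - 4*p
Q(-5) + z(sqrt(-4 + 4))*(-41) = 2*(-5)**2 + (5 - 4*sqrt(-4 + 4))*(-41) = 2*25 + (5 - 4*sqrt(0))*(-41) = 50 + (5 - 4*0)*(-41) = 50 + (5 + 0)*(-41) = 50 + 5*(-41) = 50 - 205 = -155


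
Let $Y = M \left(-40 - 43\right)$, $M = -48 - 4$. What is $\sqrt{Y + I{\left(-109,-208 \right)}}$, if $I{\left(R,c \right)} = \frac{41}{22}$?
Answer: $\frac{\sqrt{2089846}}{22} \approx 65.71$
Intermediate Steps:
$M = -52$ ($M = -48 - 4 = -52$)
$I{\left(R,c \right)} = \frac{41}{22}$ ($I{\left(R,c \right)} = 41 \cdot \frac{1}{22} = \frac{41}{22}$)
$Y = 4316$ ($Y = - 52 \left(-40 - 43\right) = \left(-52\right) \left(-83\right) = 4316$)
$\sqrt{Y + I{\left(-109,-208 \right)}} = \sqrt{4316 + \frac{41}{22}} = \sqrt{\frac{94993}{22}} = \frac{\sqrt{2089846}}{22}$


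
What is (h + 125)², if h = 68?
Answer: 37249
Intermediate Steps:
(h + 125)² = (68 + 125)² = 193² = 37249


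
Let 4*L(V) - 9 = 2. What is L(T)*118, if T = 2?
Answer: 649/2 ≈ 324.50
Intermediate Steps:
L(V) = 11/4 (L(V) = 9/4 + (¼)*2 = 9/4 + ½ = 11/4)
L(T)*118 = (11/4)*118 = 649/2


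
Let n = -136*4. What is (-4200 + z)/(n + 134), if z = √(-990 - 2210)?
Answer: 420/41 - 4*I*√2/41 ≈ 10.244 - 0.13797*I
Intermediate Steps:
z = 40*I*√2 (z = √(-3200) = 40*I*√2 ≈ 56.569*I)
n = -544
(-4200 + z)/(n + 134) = (-4200 + 40*I*√2)/(-544 + 134) = (-4200 + 40*I*√2)/(-410) = (-4200 + 40*I*√2)*(-1/410) = 420/41 - 4*I*√2/41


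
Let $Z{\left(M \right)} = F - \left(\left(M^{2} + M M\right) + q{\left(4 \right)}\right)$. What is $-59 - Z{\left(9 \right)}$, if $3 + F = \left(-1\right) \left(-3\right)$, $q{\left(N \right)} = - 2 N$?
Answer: $95$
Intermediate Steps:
$F = 0$ ($F = -3 - -3 = -3 + 3 = 0$)
$Z{\left(M \right)} = 8 - 2 M^{2}$ ($Z{\left(M \right)} = 0 - \left(\left(M^{2} + M M\right) - 8\right) = 0 - \left(\left(M^{2} + M^{2}\right) - 8\right) = 0 - \left(2 M^{2} - 8\right) = 0 - \left(-8 + 2 M^{2}\right) = 8 - 2 M^{2}$)
$-59 - Z{\left(9 \right)} = -59 - \left(8 - 2 \cdot 9^{2}\right) = -59 - \left(8 - 162\right) = -59 - -154 = -59 + 154 = 95$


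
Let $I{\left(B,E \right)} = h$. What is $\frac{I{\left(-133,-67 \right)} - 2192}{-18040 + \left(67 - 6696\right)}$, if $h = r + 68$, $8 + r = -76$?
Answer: $\frac{736}{8223} \approx 0.089505$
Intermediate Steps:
$r = -84$ ($r = -8 - 76 = -84$)
$h = -16$ ($h = -84 + 68 = -16$)
$I{\left(B,E \right)} = -16$
$\frac{I{\left(-133,-67 \right)} - 2192}{-18040 + \left(67 - 6696\right)} = \frac{-16 - 2192}{-18040 + \left(67 - 6696\right)} = - \frac{2208}{-18040 + \left(67 - 6696\right)} = - \frac{2208}{-18040 - 6629} = - \frac{2208}{-24669} = \left(-2208\right) \left(- \frac{1}{24669}\right) = \frac{736}{8223}$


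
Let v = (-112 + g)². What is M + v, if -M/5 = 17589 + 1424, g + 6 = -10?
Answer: -78681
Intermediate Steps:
g = -16 (g = -6 - 10 = -16)
M = -95065 (M = -5*(17589 + 1424) = -5*19013 = -95065)
v = 16384 (v = (-112 - 16)² = (-128)² = 16384)
M + v = -95065 + 16384 = -78681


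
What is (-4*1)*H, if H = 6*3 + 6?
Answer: -96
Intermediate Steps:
H = 24 (H = 18 + 6 = 24)
(-4*1)*H = -4*1*24 = -4*24 = -96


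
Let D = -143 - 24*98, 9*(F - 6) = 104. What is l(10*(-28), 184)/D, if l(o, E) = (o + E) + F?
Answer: 706/22455 ≈ 0.031441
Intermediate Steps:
F = 158/9 (F = 6 + (1/9)*104 = 6 + 104/9 = 158/9 ≈ 17.556)
l(o, E) = 158/9 + E + o (l(o, E) = (o + E) + 158/9 = (E + o) + 158/9 = 158/9 + E + o)
D = -2495 (D = -143 - 2352 = -2495)
l(10*(-28), 184)/D = (158/9 + 184 + 10*(-28))/(-2495) = (158/9 + 184 - 280)*(-1/2495) = -706/9*(-1/2495) = 706/22455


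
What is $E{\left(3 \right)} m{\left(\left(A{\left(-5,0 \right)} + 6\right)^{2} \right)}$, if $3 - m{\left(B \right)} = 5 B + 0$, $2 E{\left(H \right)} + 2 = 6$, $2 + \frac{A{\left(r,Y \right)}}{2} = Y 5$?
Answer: $-34$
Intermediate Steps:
$A{\left(r,Y \right)} = -4 + 10 Y$ ($A{\left(r,Y \right)} = -4 + 2 Y 5 = -4 + 2 \cdot 5 Y = -4 + 10 Y$)
$E{\left(H \right)} = 2$ ($E{\left(H \right)} = -1 + \frac{1}{2} \cdot 6 = -1 + 3 = 2$)
$m{\left(B \right)} = 3 - 5 B$ ($m{\left(B \right)} = 3 - \left(5 B + 0\right) = 3 - 5 B$)
$E{\left(3 \right)} m{\left(\left(A{\left(-5,0 \right)} + 6\right)^{2} \right)} = 2 \left(3 - 5 \left(\left(-4 + 10 \cdot 0\right) + 6\right)^{2}\right) = 2 \left(3 - 5 \left(\left(-4 + 0\right) + 6\right)^{2}\right) = 2 \left(3 - 5 \left(-4 + 6\right)^{2}\right) = 2 \left(3 - 5 \cdot 2^{2}\right) = 2 \left(3 - 20\right) = 2 \left(-17\right) = -34$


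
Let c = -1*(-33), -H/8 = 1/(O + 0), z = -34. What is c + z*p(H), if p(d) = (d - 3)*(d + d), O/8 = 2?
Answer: -86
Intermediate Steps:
O = 16 (O = 8*2 = 16)
H = -1/2 (H = -8/(16 + 0) = -8/16 = -8*1/16 = -1/2 ≈ -0.50000)
c = 33
p(d) = 2*d*(-3 + d) (p(d) = (-3 + d)*(2*d) = 2*d*(-3 + d))
c + z*p(H) = 33 - 68*(-1)*(-3 - 1/2)/2 = 33 - 68*(-1)*(-7)/(2*2) = 33 - 34*7/2 = 33 - 119 = -86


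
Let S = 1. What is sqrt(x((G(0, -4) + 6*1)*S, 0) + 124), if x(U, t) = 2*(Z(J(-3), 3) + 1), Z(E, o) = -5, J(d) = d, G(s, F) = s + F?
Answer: 2*sqrt(29) ≈ 10.770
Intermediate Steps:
G(s, F) = F + s
x(U, t) = -8 (x(U, t) = 2*(-5 + 1) = 2*(-4) = -8)
sqrt(x((G(0, -4) + 6*1)*S, 0) + 124) = sqrt(-8 + 124) = sqrt(116) = 2*sqrt(29)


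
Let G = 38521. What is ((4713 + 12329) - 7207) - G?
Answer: -28686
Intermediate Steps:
((4713 + 12329) - 7207) - G = ((4713 + 12329) - 7207) - 1*38521 = (17042 - 7207) - 38521 = 9835 - 38521 = -28686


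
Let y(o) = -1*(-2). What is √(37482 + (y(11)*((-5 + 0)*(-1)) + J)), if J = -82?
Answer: √37410 ≈ 193.42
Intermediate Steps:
y(o) = 2
√(37482 + (y(11)*((-5 + 0)*(-1)) + J)) = √(37482 + (2*((-5 + 0)*(-1)) - 82)) = √(37482 + (2*(-5*(-1)) - 82)) = √(37482 + (2*5 - 82)) = √(37482 + (10 - 82)) = √(37482 - 72) = √37410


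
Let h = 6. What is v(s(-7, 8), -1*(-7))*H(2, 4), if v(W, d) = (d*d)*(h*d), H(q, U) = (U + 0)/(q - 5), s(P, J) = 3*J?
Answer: -2744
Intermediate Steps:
H(q, U) = U/(-5 + q)
v(W, d) = 6*d³ (v(W, d) = (d*d)*(6*d) = d²*(6*d) = 6*d³)
v(s(-7, 8), -1*(-7))*H(2, 4) = (6*(-1*(-7))³)*(4/(-5 + 2)) = (6*7³)*(4/(-3)) = (6*343)*(4*(-⅓)) = 2058*(-4/3) = -2744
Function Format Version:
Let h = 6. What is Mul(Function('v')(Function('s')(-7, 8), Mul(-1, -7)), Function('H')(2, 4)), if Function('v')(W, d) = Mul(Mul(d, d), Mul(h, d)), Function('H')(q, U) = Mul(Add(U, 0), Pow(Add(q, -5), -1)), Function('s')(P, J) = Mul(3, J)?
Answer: -2744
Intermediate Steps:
Function('H')(q, U) = Mul(U, Pow(Add(-5, q), -1))
Function('v')(W, d) = Mul(6, Pow(d, 3)) (Function('v')(W, d) = Mul(Mul(d, d), Mul(6, d)) = Mul(Pow(d, 2), Mul(6, d)) = Mul(6, Pow(d, 3)))
Mul(Function('v')(Function('s')(-7, 8), Mul(-1, -7)), Function('H')(2, 4)) = Mul(Mul(6, Pow(Mul(-1, -7), 3)), Mul(4, Pow(Add(-5, 2), -1))) = Mul(Mul(6, Pow(7, 3)), Mul(4, Pow(-3, -1))) = Mul(Mul(6, 343), Mul(4, Rational(-1, 3))) = Mul(2058, Rational(-4, 3)) = -2744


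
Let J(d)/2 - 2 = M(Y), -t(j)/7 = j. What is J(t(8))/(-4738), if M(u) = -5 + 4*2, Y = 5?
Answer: -5/2369 ≈ -0.0021106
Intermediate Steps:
t(j) = -7*j
M(u) = 3 (M(u) = -5 + 8 = 3)
J(d) = 10 (J(d) = 4 + 2*3 = 4 + 6 = 10)
J(t(8))/(-4738) = 10/(-4738) = 10*(-1/4738) = -5/2369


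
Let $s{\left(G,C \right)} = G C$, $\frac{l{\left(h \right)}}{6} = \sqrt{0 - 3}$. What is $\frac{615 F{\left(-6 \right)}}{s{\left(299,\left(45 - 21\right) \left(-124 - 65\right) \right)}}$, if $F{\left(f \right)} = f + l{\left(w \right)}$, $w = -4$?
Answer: $\frac{205}{75348} - \frac{205 i \sqrt{3}}{75348} \approx 0.0027207 - 0.0047124 i$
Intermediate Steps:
$l{\left(h \right)} = 6 i \sqrt{3}$ ($l{\left(h \right)} = 6 \sqrt{0 - 3} = 6 \sqrt{-3} = 6 i \sqrt{3}$)
$F{\left(f \right)} = f + 6 i \sqrt{3}$
$s{\left(G,C \right)} = C G$
$\frac{615 F{\left(-6 \right)}}{s{\left(299,\left(45 - 21\right) \left(-124 - 65\right) \right)}} = \frac{615 \left(-6 + 6 i \sqrt{3}\right)}{\left(45 - 21\right) \left(-124 - 65\right) 299} = \frac{-3690 + 3690 i \sqrt{3}}{24 \left(-189\right) 299} = \frac{-3690 + 3690 i \sqrt{3}}{\left(-4536\right) 299} = \frac{-3690 + 3690 i \sqrt{3}}{-1356264} = \left(-3690 + 3690 i \sqrt{3}\right) \left(- \frac{1}{1356264}\right) = \frac{205}{75348} - \frac{205 i \sqrt{3}}{75348}$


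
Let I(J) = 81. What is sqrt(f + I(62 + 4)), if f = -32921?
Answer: 2*I*sqrt(8210) ≈ 181.22*I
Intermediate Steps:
sqrt(f + I(62 + 4)) = sqrt(-32921 + 81) = sqrt(-32840) = 2*I*sqrt(8210)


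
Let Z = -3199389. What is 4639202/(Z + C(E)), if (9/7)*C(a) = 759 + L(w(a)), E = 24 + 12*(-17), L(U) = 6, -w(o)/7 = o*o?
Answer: -2319601/1599397 ≈ -1.4503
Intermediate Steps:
w(o) = -7*o**2 (w(o) = -7*o*o = -7*o**2)
E = -180 (E = 24 - 204 = -180)
C(a) = 595 (C(a) = 7*(759 + 6)/9 = (7/9)*765 = 595)
4639202/(Z + C(E)) = 4639202/(-3199389 + 595) = 4639202/(-3198794) = 4639202*(-1/3198794) = -2319601/1599397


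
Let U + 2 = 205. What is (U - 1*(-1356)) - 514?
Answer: 1045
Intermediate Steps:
U = 203 (U = -2 + 205 = 203)
(U - 1*(-1356)) - 514 = (203 - 1*(-1356)) - 514 = (203 + 1356) - 514 = 1559 - 514 = 1045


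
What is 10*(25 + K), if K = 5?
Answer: 300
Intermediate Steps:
10*(25 + K) = 10*(25 + 5) = 10*30 = 300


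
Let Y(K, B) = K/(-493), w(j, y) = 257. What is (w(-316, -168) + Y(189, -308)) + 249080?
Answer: 122922952/493 ≈ 2.4934e+5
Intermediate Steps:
Y(K, B) = -K/493 (Y(K, B) = K*(-1/493) = -K/493)
(w(-316, -168) + Y(189, -308)) + 249080 = (257 - 1/493*189) + 249080 = (257 - 189/493) + 249080 = 126512/493 + 249080 = 122922952/493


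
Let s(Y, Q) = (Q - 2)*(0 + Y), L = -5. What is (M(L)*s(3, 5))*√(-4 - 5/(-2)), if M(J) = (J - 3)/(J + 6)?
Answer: -36*I*√6 ≈ -88.182*I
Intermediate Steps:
s(Y, Q) = Y*(-2 + Q) (s(Y, Q) = (-2 + Q)*Y = Y*(-2 + Q))
M(J) = (-3 + J)/(6 + J)
(M(L)*s(3, 5))*√(-4 - 5/(-2)) = (((-3 - 5)/(6 - 5))*(3*(-2 + 5)))*√(-4 - 5/(-2)) = ((-8/1)*(3*3))*√(-4 - 5*(-½)) = ((1*(-8))*9)*√(-4 + 5/2) = (-8*9)*√(-3/2) = -36*I*√6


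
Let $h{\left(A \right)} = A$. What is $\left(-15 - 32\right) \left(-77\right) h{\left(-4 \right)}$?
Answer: $-14476$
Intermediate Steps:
$\left(-15 - 32\right) \left(-77\right) h{\left(-4 \right)} = \left(-15 - 32\right) \left(-77\right) \left(-4\right) = \left(-47\right) \left(-77\right) \left(-4\right) = 3619 \left(-4\right) = -14476$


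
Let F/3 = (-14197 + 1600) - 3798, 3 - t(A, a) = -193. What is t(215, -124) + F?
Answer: -48989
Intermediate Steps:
t(A, a) = 196 (t(A, a) = 3 - 1*(-193) = 3 + 193 = 196)
F = -49185 (F = 3*((-14197 + 1600) - 3798) = 3*(-12597 - 3798) = 3*(-16395) = -49185)
t(215, -124) + F = 196 - 49185 = -48989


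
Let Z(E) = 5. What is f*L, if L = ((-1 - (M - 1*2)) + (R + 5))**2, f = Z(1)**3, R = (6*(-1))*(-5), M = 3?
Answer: 136125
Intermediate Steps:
R = 30 (R = -6*(-5) = 30)
f = 125 (f = 5**3 = 125)
L = 1089 (L = ((-1 - (3 - 1*2)) + (30 + 5))**2 = ((-1 - (3 - 2)) + 35)**2 = ((-1 - 1*1) + 35)**2 = ((-1 - 1) + 35)**2 = (-2 + 35)**2 = 33**2 = 1089)
f*L = 125*1089 = 136125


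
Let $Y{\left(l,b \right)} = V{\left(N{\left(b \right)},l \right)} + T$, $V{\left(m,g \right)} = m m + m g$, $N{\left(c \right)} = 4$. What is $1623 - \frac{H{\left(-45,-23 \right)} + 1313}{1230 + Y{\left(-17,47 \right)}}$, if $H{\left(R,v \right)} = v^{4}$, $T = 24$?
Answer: $\frac{834846}{601} \approx 1389.1$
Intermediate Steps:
$V{\left(m,g \right)} = m^{2} + g m$
$Y{\left(l,b \right)} = 40 + 4 l$ ($Y{\left(l,b \right)} = 4 \left(l + 4\right) + 24 = 4 \left(4 + l\right) + 24 = \left(16 + 4 l\right) + 24 = 40 + 4 l$)
$1623 - \frac{H{\left(-45,-23 \right)} + 1313}{1230 + Y{\left(-17,47 \right)}} = 1623 - \frac{\left(-23\right)^{4} + 1313}{1230 + \left(40 + 4 \left(-17\right)\right)} = 1623 - \frac{279841 + 1313}{1230 + \left(40 - 68\right)} = 1623 - \frac{281154}{1230 - 28} = 1623 - \frac{281154}{1202} = 1623 - 281154 \cdot \frac{1}{1202} = 1623 - \frac{140577}{601} = \frac{834846}{601}$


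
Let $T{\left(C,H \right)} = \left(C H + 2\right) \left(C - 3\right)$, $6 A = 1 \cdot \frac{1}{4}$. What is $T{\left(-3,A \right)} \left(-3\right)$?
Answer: $\frac{135}{4} \approx 33.75$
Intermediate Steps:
$A = \frac{1}{24}$ ($A = \frac{1 \cdot \frac{1}{4}}{6} = \frac{1}{6} \cdot \frac{1}{4} = \frac{1}{24} \approx 0.041667$)
$T{\left(C,H \right)} = \left(-3 + C\right) \left(2 + C H\right)$ ($T{\left(C,H \right)} = \left(2 + C H\right) \left(-3 + C\right) = \left(-3 + C\right) \left(2 + C H\right)$)
$T{\left(-3,A \right)} \left(-3\right) = \left(-6 + 2 \left(-3\right) + \frac{\left(-3\right)^{2}}{24} - \left(-9\right) \frac{1}{24}\right) \left(-3\right) = \left(-6 - 6 + \frac{1}{24} \cdot 9 + \frac{3}{8}\right) \left(-3\right) = \left(-6 - 6 + \frac{3}{8} + \frac{3}{8}\right) \left(-3\right) = \left(- \frac{45}{4}\right) \left(-3\right) = \frac{135}{4}$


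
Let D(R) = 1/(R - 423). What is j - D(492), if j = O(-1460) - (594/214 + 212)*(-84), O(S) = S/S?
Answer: 133205152/7383 ≈ 18042.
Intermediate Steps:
O(S) = 1
D(R) = 1/(-423 + R)
j = 1930511/107 (j = 1 - (594/214 + 212)*(-84) = 1 - (594*(1/214) + 212)*(-84) = 1 - (297/107 + 212)*(-84) = 1 - 22981*(-84)/107 = 1 - 1*(-1930404/107) = 1 + 1930404/107 = 1930511/107 ≈ 18042.)
j - D(492) = 1930511/107 - 1/(-423 + 492) = 1930511/107 - 1/69 = 133205152/7383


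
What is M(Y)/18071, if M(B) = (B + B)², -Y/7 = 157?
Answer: 4831204/18071 ≈ 267.35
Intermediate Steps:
Y = -1099 (Y = -7*157 = -1099)
M(B) = 4*B² (M(B) = (2*B)² = 4*B²)
M(Y)/18071 = (4*(-1099)²)/18071 = (4*1207801)*(1/18071) = 4831204*(1/18071) = 4831204/18071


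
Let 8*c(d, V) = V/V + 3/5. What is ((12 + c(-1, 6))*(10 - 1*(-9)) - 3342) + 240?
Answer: -14351/5 ≈ -2870.2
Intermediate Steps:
c(d, V) = 1/5 (c(d, V) = (V/V + 3/5)/8 = (1 + 3*(1/5))/8 = (1 + 3/5)/8 = (1/8)*(8/5) = 1/5)
((12 + c(-1, 6))*(10 - 1*(-9)) - 3342) + 240 = ((12 + 1/5)*(10 - 1*(-9)) - 3342) + 240 = (61*(10 + 9)/5 - 3342) + 240 = ((61/5)*19 - 3342) + 240 = (1159/5 - 3342) + 240 = -15551/5 + 240 = -14351/5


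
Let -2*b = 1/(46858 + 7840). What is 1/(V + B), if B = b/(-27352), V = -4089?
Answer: -2992199392/12235103313887 ≈ -0.00024456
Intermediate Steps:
b = -1/109396 (b = -1/(2*(46858 + 7840)) = -½/54698 = -½*1/54698 = -1/109396 ≈ -9.1411e-6)
B = 1/2992199392 (B = -1/109396/(-27352) = -1/109396*(-1/27352) = 1/2992199392 ≈ 3.3420e-10)
1/(V + B) = 1/(-4089 + 1/2992199392) = 1/(-12235103313887/2992199392) = -2992199392/12235103313887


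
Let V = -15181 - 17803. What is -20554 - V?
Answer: 12430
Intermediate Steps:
V = -32984
-20554 - V = -20554 - 1*(-32984) = -20554 + 32984 = 12430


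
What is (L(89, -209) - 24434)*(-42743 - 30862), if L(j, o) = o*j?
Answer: 3167591175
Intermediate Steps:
L(j, o) = j*o
(L(89, -209) - 24434)*(-42743 - 30862) = (89*(-209) - 24434)*(-42743 - 30862) = (-18601 - 24434)*(-73605) = -43035*(-73605) = 3167591175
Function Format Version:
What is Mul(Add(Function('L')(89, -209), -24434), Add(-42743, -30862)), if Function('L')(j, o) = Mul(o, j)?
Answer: 3167591175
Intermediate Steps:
Function('L')(j, o) = Mul(j, o)
Mul(Add(Function('L')(89, -209), -24434), Add(-42743, -30862)) = Mul(Add(Mul(89, -209), -24434), Add(-42743, -30862)) = Mul(Add(-18601, -24434), -73605) = Mul(-43035, -73605) = 3167591175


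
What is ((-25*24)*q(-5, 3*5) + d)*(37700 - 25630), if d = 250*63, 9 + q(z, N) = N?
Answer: 146650500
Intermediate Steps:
q(z, N) = -9 + N
d = 15750
((-25*24)*q(-5, 3*5) + d)*(37700 - 25630) = ((-25*24)*(-9 + 3*5) + 15750)*(37700 - 25630) = (-600*(-9 + 15) + 15750)*12070 = (-600*6 + 15750)*12070 = (-3600 + 15750)*12070 = 12150*12070 = 146650500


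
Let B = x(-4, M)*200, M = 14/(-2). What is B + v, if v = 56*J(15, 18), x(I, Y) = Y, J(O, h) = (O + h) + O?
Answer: 1288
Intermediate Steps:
M = -7 (M = 14*(-½) = -7)
J(O, h) = h + 2*O
B = -1400 (B = -7*200 = -1400)
v = 2688 (v = 56*(18 + 2*15) = 56*(18 + 30) = 56*48 = 2688)
B + v = -1400 + 2688 = 1288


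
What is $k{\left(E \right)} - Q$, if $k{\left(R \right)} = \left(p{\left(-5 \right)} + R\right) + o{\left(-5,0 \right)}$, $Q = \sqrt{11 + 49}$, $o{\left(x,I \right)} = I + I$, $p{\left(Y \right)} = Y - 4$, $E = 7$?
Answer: $-2 - 2 \sqrt{15} \approx -9.746$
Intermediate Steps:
$p{\left(Y \right)} = -4 + Y$
$o{\left(x,I \right)} = 2 I$
$Q = 2 \sqrt{15}$ ($Q = \sqrt{60} = 2 \sqrt{15} \approx 7.746$)
$k{\left(R \right)} = -9 + R$ ($k{\left(R \right)} = \left(\left(-4 - 5\right) + R\right) + 2 \cdot 0 = \left(-9 + R\right) + 0 = -9 + R$)
$k{\left(E \right)} - Q = \left(-9 + 7\right) - 2 \sqrt{15} = -2 - 2 \sqrt{15}$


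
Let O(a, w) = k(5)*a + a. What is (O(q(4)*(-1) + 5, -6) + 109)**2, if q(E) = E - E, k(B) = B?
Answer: 19321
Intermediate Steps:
q(E) = 0
O(a, w) = 6*a (O(a, w) = 5*a + a = 6*a)
(O(q(4)*(-1) + 5, -6) + 109)**2 = (6*(0*(-1) + 5) + 109)**2 = (6*(0 + 5) + 109)**2 = (6*5 + 109)**2 = (30 + 109)**2 = 139**2 = 19321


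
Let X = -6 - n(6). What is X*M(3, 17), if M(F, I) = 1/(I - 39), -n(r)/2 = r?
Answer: -3/11 ≈ -0.27273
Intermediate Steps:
n(r) = -2*r
M(F, I) = 1/(-39 + I)
X = 6 (X = -6 - (-2)*6 = -6 - 1*(-12) = -6 + 12 = 6)
X*M(3, 17) = 6/(-39 + 17) = 6/(-22) = 6*(-1/22) = -3/11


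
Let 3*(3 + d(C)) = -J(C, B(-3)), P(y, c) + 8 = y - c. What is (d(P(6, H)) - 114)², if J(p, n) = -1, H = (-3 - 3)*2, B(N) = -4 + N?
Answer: 122500/9 ≈ 13611.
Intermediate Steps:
H = -12 (H = -6*2 = -12)
P(y, c) = -8 + y - c (P(y, c) = -8 + (y - c) = -8 + y - c)
d(C) = -8/3 (d(C) = -3 + (-1*(-1))/3 = -3 + (⅓)*1 = -3 + ⅓ = -8/3)
(d(P(6, H)) - 114)² = (-8/3 - 114)² = (-350/3)² = 122500/9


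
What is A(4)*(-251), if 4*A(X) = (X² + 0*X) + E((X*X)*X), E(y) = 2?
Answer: -2259/2 ≈ -1129.5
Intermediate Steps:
A(X) = ½ + X²/4 (A(X) = ((X² + 0*X) + 2)/4 = ((X² + 0) + 2)/4 = (X² + 2)/4 = (2 + X²)/4 = ½ + X²/4)
A(4)*(-251) = (½ + (¼)*4²)*(-251) = (½ + (¼)*16)*(-251) = (½ + 4)*(-251) = (9/2)*(-251) = -2259/2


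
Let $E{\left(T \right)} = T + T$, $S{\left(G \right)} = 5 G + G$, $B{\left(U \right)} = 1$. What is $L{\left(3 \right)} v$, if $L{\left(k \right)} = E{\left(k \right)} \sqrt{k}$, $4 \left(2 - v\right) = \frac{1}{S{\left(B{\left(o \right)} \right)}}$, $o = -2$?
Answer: $\frac{47 \sqrt{3}}{4} \approx 20.352$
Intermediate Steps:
$S{\left(G \right)} = 6 G$
$v = \frac{47}{24}$ ($v = 2 - \frac{1}{4 \cdot 6 \cdot 1} = 2 - \frac{1}{4 \cdot 6} = 2 - \frac{1}{24} = \frac{47}{24} \approx 1.9583$)
$E{\left(T \right)} = 2 T$
$L{\left(k \right)} = 2 k^{\frac{3}{2}}$ ($L{\left(k \right)} = 2 k \sqrt{k} = 2 k^{\frac{3}{2}}$)
$L{\left(3 \right)} v = 2 \cdot 3^{\frac{3}{2}} \cdot \frac{47}{24} = 2 \cdot 3 \sqrt{3} \cdot \frac{47}{24} = 6 \sqrt{3} \cdot \frac{47}{24} = \frac{47 \sqrt{3}}{4}$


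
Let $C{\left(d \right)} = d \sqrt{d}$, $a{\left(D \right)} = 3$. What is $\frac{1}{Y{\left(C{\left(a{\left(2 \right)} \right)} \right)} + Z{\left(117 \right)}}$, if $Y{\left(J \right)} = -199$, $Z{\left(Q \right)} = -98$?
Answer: $- \frac{1}{297} \approx -0.003367$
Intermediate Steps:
$C{\left(d \right)} = d^{\frac{3}{2}}$
$\frac{1}{Y{\left(C{\left(a{\left(2 \right)} \right)} \right)} + Z{\left(117 \right)}} = \frac{1}{-199 - 98} = \frac{1}{-297} = - \frac{1}{297}$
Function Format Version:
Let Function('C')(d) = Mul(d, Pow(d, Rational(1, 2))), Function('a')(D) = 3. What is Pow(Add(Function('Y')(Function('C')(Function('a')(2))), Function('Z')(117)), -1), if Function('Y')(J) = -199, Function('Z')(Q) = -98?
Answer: Rational(-1, 297) ≈ -0.0033670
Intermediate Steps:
Function('C')(d) = Pow(d, Rational(3, 2))
Pow(Add(Function('Y')(Function('C')(Function('a')(2))), Function('Z')(117)), -1) = Pow(Add(-199, -98), -1) = Pow(-297, -1) = Rational(-1, 297)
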